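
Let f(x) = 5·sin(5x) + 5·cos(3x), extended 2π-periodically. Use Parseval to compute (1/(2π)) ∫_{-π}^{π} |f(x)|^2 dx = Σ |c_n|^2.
Σ |c_n|^2 = 25

Expand |f|^2 and use orthogonality of {sin(nx), cos(mx)} on [-π, π]:
  ∫_{-π}^{π} sin(nx)^2 dx = π, ∫ cos(mx)^2 dx = π, and cross terms integrate to 0.
So ∫_{-π}^{π} f(x)^2 dx = 5^2 · π + 5^2 · π = (25 + 25)π.
Divide by 2π: (25 + 25)/2 = 25.
By Parseval, this equals Σ |c_n|^2.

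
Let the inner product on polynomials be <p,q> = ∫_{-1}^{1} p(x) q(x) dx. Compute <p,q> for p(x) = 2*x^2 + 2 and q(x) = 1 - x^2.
<p,q> = 16/5

Expand the product: p(x)·q(x) = 2 - 2*x^4.
∫_{-1}^{1} of each monomial x^k gives [2/(k+1) if k even, 0 if k odd]. Integrating term-by-term (or equivalently evaluating the antiderivative F(x) = -2*x^5/5 + 2*x at the endpoints):
  F(1) − F(−1) = 8/5 − (-8/5) = 16/5.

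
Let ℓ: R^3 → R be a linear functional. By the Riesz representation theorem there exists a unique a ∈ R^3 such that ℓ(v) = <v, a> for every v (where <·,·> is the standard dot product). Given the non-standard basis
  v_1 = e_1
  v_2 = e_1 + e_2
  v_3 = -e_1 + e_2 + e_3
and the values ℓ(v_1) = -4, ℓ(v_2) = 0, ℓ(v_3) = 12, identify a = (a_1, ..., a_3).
a = (-4, 4, 4)

Write a = (a_1, ..., a_3) in the standard basis. For each basis vector v_i, ℓ(v_i) = <v_i, a> is a linear equation in the a_j's. Collect the n equations into a matrix system V a = ℓ, where row i of V is v_i (expressed in the standard basis). Since V is invertible (lower-triangular with 1s on the diagonal, up to permutation), solve by back-substitution:
  V =
[[1, 0, 0],
 [1, 1, 0],
 [-1, 1, 1]]
  V a = (-4, 0, 12)
Solving gives a = (-4, 4, 4).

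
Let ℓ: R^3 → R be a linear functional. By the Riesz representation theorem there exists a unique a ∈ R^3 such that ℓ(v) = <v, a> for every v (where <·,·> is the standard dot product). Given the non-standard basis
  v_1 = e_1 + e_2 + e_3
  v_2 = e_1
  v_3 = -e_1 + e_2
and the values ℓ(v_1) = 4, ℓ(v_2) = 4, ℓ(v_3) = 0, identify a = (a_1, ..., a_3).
a = (4, 4, -4)

Write a = (a_1, ..., a_3) in the standard basis. For each basis vector v_i, ℓ(v_i) = <v_i, a> is a linear equation in the a_j's. Collect the n equations into a matrix system V a = ℓ, where row i of V is v_i (expressed in the standard basis). Since V is invertible (lower-triangular with 1s on the diagonal, up to permutation), solve by back-substitution:
  V =
[[1, 1, 1],
 [1, 0, 0],
 [-1, 1, 0]]
  V a = (4, 4, 0)
Solving gives a = (4, 4, -4).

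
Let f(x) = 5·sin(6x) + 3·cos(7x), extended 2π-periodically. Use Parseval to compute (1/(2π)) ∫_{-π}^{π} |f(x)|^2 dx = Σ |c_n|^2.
Σ |c_n|^2 = 17

Expand |f|^2 and use orthogonality of {sin(nx), cos(mx)} on [-π, π]:
  ∫_{-π}^{π} sin(nx)^2 dx = π, ∫ cos(mx)^2 dx = π, and cross terms integrate to 0.
So ∫_{-π}^{π} f(x)^2 dx = 5^2 · π + 3^2 · π = (25 + 9)π.
Divide by 2π: (25 + 9)/2 = 17.
By Parseval, this equals Σ |c_n|^2.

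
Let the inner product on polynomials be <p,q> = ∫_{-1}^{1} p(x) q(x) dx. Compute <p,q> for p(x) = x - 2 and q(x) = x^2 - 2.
<p,q> = 20/3

Expand the product: p(x)·q(x) = x^3 - 2*x^2 - 2*x + 4.
∫_{-1}^{1} of each monomial x^k gives [2/(k+1) if k even, 0 if k odd]. Integrating term-by-term (or equivalently evaluating the antiderivative F(x) = x^4/4 - 2*x^3/3 - x^2 + 4*x at the endpoints):
  F(1) − F(−1) = 31/12 − (-49/12) = 20/3.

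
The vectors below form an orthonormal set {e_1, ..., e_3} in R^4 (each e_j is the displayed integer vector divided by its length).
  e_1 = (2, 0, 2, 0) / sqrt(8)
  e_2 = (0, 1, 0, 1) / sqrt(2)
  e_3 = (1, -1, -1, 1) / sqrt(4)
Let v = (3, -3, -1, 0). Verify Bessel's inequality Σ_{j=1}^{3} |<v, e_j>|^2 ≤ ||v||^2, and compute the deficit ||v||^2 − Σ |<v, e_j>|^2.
Σ |<v, e_j>|^2 = 75/4; ||v||^2 = 19; deficit = 1/4

Write each e_j = u_j / sqrt(<u_j, u_j>) where u_j is the displayed integer vector. Then <v, e_j> = <v, u_j> / sqrt(<u_j, u_j>), so |<v, e_j>|^2 = <v, u_j>^2 / <u_j, u_j>.
Coefficients: <v, e_1> = 4/sqrt(8), <v, e_2> = -3/sqrt(2), <v, e_3> = 7/sqrt(4).
Square and sum: Σ |<v, e_j>|^2 = 75/4.
Compute ||v||^2 = v·v = 19.
Deficit = 19 − 75/4 = 1/4 ≥ 0, confirming Bessel's inequality. (The deficit equals ||v − Σ <v,e_j> e_j||^2, the squared distance from v to span{e_j}.)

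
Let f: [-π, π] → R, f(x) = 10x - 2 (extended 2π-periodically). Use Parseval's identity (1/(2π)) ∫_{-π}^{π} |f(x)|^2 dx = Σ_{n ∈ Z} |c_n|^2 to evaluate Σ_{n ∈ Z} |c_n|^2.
Σ |c_n|^2 = 100π^2/3 + 4

Expand and integrate term by term over [-π, π]:
  ∫ (10x)^2 dx = 100·(2π^3/3); ∫ 2·10·(-2)·x dx = 0 (odd integrand); ∫ (-2)^2 dx = 4·2π.
So (1/(2π)) ∫_{-π}^{π} (10x - 2)^2 dx = 100π^2/3 + 4 = 100π^2/3 + 4.
Parseval ⇒ Σ |c_n|^2 = 100π^2/3 + 4.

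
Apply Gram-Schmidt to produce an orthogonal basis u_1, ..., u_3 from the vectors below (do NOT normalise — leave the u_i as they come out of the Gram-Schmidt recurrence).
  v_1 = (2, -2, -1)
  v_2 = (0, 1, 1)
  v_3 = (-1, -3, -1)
Orthogonal basis:
  u_1 = (2, -2, -1)
  u_2 = (2/3, 1/3, 2/3)
  u_3 = (-5/9, -10/9, 10/9)

Apply the Gram-Schmidt recurrence
  u_1 = v_1
  u_i = v_i − Σ_{j<i} ((v_i · u_j) / (u_j · u_j)) · u_j.

Step by step this gives:
  u_1 = (2, -2, -1)
  u_2 = (2/3, 1/3, 2/3)
  u_3 = (-5/9, -10/9, 10/9)

Orthogonality check:
  u_2 · u_1 = 0 (should be 0)
  u_3 · u_1 = 0 (should be 0)
  u_3 · u_2 = 0 (should be 0)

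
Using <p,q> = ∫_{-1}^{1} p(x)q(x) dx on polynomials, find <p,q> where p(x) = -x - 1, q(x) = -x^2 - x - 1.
<p,q> = 10/3

Expand the product: p(x)·q(x) = x^3 + 2*x^2 + 2*x + 1.
∫_{-1}^{1} of each monomial x^k gives [2/(k+1) if k even, 0 if k odd]. Integrating term-by-term (or equivalently evaluating the antiderivative F(x) = x^4/4 + 2*x^3/3 + x^2 + x at the endpoints):
  F(1) − F(−1) = 35/12 − (-5/12) = 10/3.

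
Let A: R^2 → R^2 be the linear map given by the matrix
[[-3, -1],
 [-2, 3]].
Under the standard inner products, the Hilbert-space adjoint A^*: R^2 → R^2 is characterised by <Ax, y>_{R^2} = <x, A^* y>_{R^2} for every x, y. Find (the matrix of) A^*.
A^* = A^T =
[[-3, -2],
 [-1, 3]]

For real matrices with standard dot products, the defining identity <Ax, y> = <x, A^* y> gives (Ax)^T y = x^T (A^*) y, i.e. x^T A^T y = x^T (A^*) y. Since this holds for all x, y, we must have A^* = A^T. Therefore
A^* =
[[-3, -2],
 [-1, 3]].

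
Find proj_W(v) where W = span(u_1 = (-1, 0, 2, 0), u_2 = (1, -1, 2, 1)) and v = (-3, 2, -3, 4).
proj_W(v) = (-1, 1, -2, -1)

Set up U = [u_1 | ... | u_2] ∈ R^(4×2). The projector onto W = col(U) is P = U (U^T U)^(-1) U^T.
Compute U^T U =
  [5, 3]
  [3, 7],
and U^T v = (-3, -7).
Solve U^T U · c = U^T v for the coefficients: c = (0, -1). The projection is proj_W(v) = U c.
Check: (v - proj_W(v)) · u_1 = 0  (should be 0).
Check: (v - proj_W(v)) · u_2 = 0  (should be 0).
Result: proj_W(v) = (-1, 1, -2, -1).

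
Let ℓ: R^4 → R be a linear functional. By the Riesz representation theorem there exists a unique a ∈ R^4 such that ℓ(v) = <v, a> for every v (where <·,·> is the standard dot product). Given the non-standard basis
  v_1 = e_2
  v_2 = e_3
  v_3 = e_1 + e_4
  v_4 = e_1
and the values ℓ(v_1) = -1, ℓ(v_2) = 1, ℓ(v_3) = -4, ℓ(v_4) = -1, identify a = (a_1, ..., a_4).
a = (-1, -1, 1, -3)

Write a = (a_1, ..., a_4) in the standard basis. For each basis vector v_i, ℓ(v_i) = <v_i, a> is a linear equation in the a_j's. Collect the n equations into a matrix system V a = ℓ, where row i of V is v_i (expressed in the standard basis). Since V is invertible (lower-triangular with 1s on the diagonal, up to permutation), solve by back-substitution:
  V =
[[0, 1, 0, 0],
 [0, 0, 1, 0],
 [1, 0, 0, 1],
 [1, 0, 0, 0]]
  V a = (-1, 1, -4, -1)
Solving gives a = (-1, -1, 1, -3).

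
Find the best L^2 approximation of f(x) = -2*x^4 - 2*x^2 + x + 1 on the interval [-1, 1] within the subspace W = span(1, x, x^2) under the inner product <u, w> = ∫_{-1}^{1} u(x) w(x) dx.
g(x) = -26*x^2/7 + x + 41/35

The best approximation g ∈ W is the orthogonal projection of f onto W. Writing g = a_0 + a_1 x + a_2 x^2, the coefficients solve the normal equations G · a = b where
  G_{ij} = <φ_i, φ_j> and b_i = <f, φ_i>, with φ_0 = 1, φ_1 = x, φ_2 = x^2.
G =
  [2, 0, 2/3]
  [0, 2/3, 0]
  [2/3, 0, 2/5],
b = (-2/15, 2/3, -74/105).
Solving gives a_0 = 41/35, a_1 = 1, a_2 = -26/7, so
  g(x) = -26*x^2/7 + x + 41/35.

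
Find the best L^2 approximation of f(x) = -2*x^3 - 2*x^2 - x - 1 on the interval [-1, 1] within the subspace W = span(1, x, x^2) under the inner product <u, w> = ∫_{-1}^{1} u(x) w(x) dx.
g(x) = -2*x^2 - 11*x/5 - 1

The best approximation g ∈ W is the orthogonal projection of f onto W. Writing g = a_0 + a_1 x + a_2 x^2, the coefficients solve the normal equations G · a = b where
  G_{ij} = <φ_i, φ_j> and b_i = <f, φ_i>, with φ_0 = 1, φ_1 = x, φ_2 = x^2.
G =
  [2, 0, 2/3]
  [0, 2/3, 0]
  [2/3, 0, 2/5],
b = (-10/3, -22/15, -22/15).
Solving gives a_0 = -1, a_1 = -11/5, a_2 = -2, so
  g(x) = -2*x^2 - 11*x/5 - 1.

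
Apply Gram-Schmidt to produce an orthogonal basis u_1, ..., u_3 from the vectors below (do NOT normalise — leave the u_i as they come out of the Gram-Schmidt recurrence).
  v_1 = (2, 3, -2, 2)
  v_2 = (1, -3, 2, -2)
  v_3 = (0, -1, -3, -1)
Orthogonal basis:
  u_1 = (2, 3, -2, 2)
  u_2 = (17/7, -6/7, 4/7, -4/7)
  u_3 = (0, -20/17, -49/17, -19/17)

Apply the Gram-Schmidt recurrence
  u_1 = v_1
  u_i = v_i − Σ_{j<i} ((v_i · u_j) / (u_j · u_j)) · u_j.

Step by step this gives:
  u_1 = (2, 3, -2, 2)
  u_2 = (17/7, -6/7, 4/7, -4/7)
  u_3 = (0, -20/17, -49/17, -19/17)

Orthogonality check:
  u_2 · u_1 = 0 (should be 0)
  u_3 · u_1 = 0 (should be 0)
  u_3 · u_2 = 0 (should be 0)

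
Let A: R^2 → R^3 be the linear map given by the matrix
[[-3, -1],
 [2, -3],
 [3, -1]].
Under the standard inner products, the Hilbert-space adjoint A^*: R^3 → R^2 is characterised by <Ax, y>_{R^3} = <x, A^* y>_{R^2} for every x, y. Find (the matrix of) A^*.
A^* = A^T =
[[-3, 2, 3],
 [-1, -3, -1]]

For real matrices with standard dot products, the defining identity <Ax, y> = <x, A^* y> gives (Ax)^T y = x^T (A^*) y, i.e. x^T A^T y = x^T (A^*) y. Since this holds for all x, y, we must have A^* = A^T. Therefore
A^* =
[[-3, 2, 3],
 [-1, -3, -1]].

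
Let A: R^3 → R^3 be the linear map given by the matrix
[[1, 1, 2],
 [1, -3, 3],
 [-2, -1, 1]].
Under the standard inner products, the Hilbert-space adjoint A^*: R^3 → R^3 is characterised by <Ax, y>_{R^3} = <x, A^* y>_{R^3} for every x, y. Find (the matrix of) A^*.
A^* = A^T =
[[1, 1, -2],
 [1, -3, -1],
 [2, 3, 1]]

For real matrices with standard dot products, the defining identity <Ax, y> = <x, A^* y> gives (Ax)^T y = x^T (A^*) y, i.e. x^T A^T y = x^T (A^*) y. Since this holds for all x, y, we must have A^* = A^T. Therefore
A^* =
[[1, 1, -2],
 [1, -3, -1],
 [2, 3, 1]].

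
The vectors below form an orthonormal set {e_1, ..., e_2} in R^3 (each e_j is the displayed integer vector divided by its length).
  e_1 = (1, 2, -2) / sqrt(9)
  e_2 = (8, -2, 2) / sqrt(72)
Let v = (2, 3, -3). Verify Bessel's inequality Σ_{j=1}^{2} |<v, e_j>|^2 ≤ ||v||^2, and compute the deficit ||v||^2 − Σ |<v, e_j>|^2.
Σ |<v, e_j>|^2 = 22; ||v||^2 = 22; deficit = 0

Write each e_j = u_j / sqrt(<u_j, u_j>) where u_j is the displayed integer vector. Then <v, e_j> = <v, u_j> / sqrt(<u_j, u_j>), so |<v, e_j>|^2 = <v, u_j>^2 / <u_j, u_j>.
Coefficients: <v, e_1> = 14/sqrt(9), <v, e_2> = 4/sqrt(72).
Square and sum: Σ |<v, e_j>|^2 = 22.
Compute ||v||^2 = v·v = 22.
Deficit = 22 − 22 = 0 ≥ 0, confirming Bessel's inequality. (The deficit equals ||v − Σ <v,e_j> e_j||^2, the squared distance from v to span{e_j}.)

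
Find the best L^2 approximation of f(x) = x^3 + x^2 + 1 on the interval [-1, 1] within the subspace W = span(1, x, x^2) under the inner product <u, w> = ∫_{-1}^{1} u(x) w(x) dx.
g(x) = x^2 + 3*x/5 + 1

The best approximation g ∈ W is the orthogonal projection of f onto W. Writing g = a_0 + a_1 x + a_2 x^2, the coefficients solve the normal equations G · a = b where
  G_{ij} = <φ_i, φ_j> and b_i = <f, φ_i>, with φ_0 = 1, φ_1 = x, φ_2 = x^2.
G =
  [2, 0, 2/3]
  [0, 2/3, 0]
  [2/3, 0, 2/5],
b = (8/3, 2/5, 16/15).
Solving gives a_0 = 1, a_1 = 3/5, a_2 = 1, so
  g(x) = x^2 + 3*x/5 + 1.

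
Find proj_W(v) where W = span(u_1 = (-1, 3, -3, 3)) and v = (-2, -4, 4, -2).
proj_W(v) = (1, -3, 3, -3)

Set up U = [u_1 | ... | u_1] ∈ R^(4×1). The projector onto W = col(U) is P = U (U^T U)^(-1) U^T.
Compute U^T U =
  [28],
and U^T v = (-28).
Solve U^T U · c = U^T v for the coefficients: c = (-1). The projection is proj_W(v) = U c.
Check: (v - proj_W(v)) · u_1 = 0  (should be 0).
Result: proj_W(v) = (1, -3, 3, -3).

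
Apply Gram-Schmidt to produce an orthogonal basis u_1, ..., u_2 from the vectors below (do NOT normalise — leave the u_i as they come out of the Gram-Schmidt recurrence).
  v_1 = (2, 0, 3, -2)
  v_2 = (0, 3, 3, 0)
Orthogonal basis:
  u_1 = (2, 0, 3, -2)
  u_2 = (-18/17, 3, 24/17, 18/17)

Apply the Gram-Schmidt recurrence
  u_1 = v_1
  u_i = v_i − Σ_{j<i} ((v_i · u_j) / (u_j · u_j)) · u_j.

Step by step this gives:
  u_1 = (2, 0, 3, -2)
  u_2 = (-18/17, 3, 24/17, 18/17)

Orthogonality check:
  u_2 · u_1 = 0 (should be 0)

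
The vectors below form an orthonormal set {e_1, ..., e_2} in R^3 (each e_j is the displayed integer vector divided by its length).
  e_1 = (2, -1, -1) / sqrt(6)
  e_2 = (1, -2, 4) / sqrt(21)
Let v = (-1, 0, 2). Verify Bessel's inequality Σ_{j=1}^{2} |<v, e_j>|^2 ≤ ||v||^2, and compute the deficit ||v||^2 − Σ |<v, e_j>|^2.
Σ |<v, e_j>|^2 = 5; ||v||^2 = 5; deficit = 0

Write each e_j = u_j / sqrt(<u_j, u_j>) where u_j is the displayed integer vector. Then <v, e_j> = <v, u_j> / sqrt(<u_j, u_j>), so |<v, e_j>|^2 = <v, u_j>^2 / <u_j, u_j>.
Coefficients: <v, e_1> = -4/sqrt(6), <v, e_2> = 7/sqrt(21).
Square and sum: Σ |<v, e_j>|^2 = 5.
Compute ||v||^2 = v·v = 5.
Deficit = 5 − 5 = 0 ≥ 0, confirming Bessel's inequality. (The deficit equals ||v − Σ <v,e_j> e_j||^2, the squared distance from v to span{e_j}.)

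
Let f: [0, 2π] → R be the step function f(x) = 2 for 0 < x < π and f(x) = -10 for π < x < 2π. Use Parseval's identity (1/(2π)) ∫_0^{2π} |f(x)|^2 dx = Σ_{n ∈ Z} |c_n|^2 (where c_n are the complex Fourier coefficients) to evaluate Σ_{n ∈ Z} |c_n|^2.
Σ |c_n|^2 = 52

Parseval equates the L^2 energy of f (normalised by 1/(2π)) with the ℓ^2 sum of its Fourier coefficients: (1/(2π)) ∫_0^{2π} |f|^2 = Σ |c_n|^2.
Compute the left side: (1/(2π)) [∫_0^π 2^2 dx + ∫_π^{2π} (-10)^2 dx] = (1/(2π)) · (4π + 100π) = (4 + 100)/2 = 52.
So Σ_{n ∈ Z} |c_n|^2 = 52.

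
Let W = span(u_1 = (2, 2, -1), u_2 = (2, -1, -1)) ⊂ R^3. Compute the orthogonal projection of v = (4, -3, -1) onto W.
proj_W(v) = (18/5, -3, -9/5)

Set up U = [u_1 | ... | u_2] ∈ R^(3×2). The projector onto W = col(U) is P = U (U^T U)^(-1) U^T.
Compute U^T U =
  [9, 3]
  [3, 6],
and U^T v = (3, 12).
Solve U^T U · c = U^T v for the coefficients: c = (-2/5, 11/5). The projection is proj_W(v) = U c.
Check: (v - proj_W(v)) · u_1 = 0  (should be 0).
Check: (v - proj_W(v)) · u_2 = 0  (should be 0).
Result: proj_W(v) = (18/5, -3, -9/5).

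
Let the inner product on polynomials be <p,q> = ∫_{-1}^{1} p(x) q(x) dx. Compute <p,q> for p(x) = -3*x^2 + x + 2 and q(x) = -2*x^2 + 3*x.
<p,q> = 26/15

Expand the product: p(x)·q(x) = 6*x^4 - 11*x^3 - x^2 + 6*x.
∫_{-1}^{1} of each monomial x^k gives [2/(k+1) if k even, 0 if k odd]. Integrating term-by-term (or equivalently evaluating the antiderivative F(x) = 6*x^5/5 - 11*x^4/4 - x^3/3 + 3*x^2 at the endpoints):
  F(1) − F(−1) = 67/60 − (-37/60) = 26/15.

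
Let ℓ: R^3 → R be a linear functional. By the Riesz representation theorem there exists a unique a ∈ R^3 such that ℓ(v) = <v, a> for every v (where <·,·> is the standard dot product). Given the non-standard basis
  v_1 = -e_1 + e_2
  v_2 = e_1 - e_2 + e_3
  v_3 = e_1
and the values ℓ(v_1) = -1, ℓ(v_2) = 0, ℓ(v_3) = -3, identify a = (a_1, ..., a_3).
a = (-3, -4, -1)

Write a = (a_1, ..., a_3) in the standard basis. For each basis vector v_i, ℓ(v_i) = <v_i, a> is a linear equation in the a_j's. Collect the n equations into a matrix system V a = ℓ, where row i of V is v_i (expressed in the standard basis). Since V is invertible (lower-triangular with 1s on the diagonal, up to permutation), solve by back-substitution:
  V =
[[-1, 1, 0],
 [1, -1, 1],
 [1, 0, 0]]
  V a = (-1, 0, -3)
Solving gives a = (-3, -4, -1).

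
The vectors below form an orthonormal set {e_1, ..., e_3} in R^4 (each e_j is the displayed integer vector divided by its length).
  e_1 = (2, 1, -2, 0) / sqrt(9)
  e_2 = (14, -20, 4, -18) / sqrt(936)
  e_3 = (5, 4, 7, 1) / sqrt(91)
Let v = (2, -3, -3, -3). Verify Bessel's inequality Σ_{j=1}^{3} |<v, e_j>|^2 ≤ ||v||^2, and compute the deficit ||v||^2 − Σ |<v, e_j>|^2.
Σ |<v, e_j>|^2 = 433/14; ||v||^2 = 31; deficit = 1/14

Write each e_j = u_j / sqrt(<u_j, u_j>) where u_j is the displayed integer vector. Then <v, e_j> = <v, u_j> / sqrt(<u_j, u_j>), so |<v, e_j>|^2 = <v, u_j>^2 / <u_j, u_j>.
Coefficients: <v, e_1> = 7/sqrt(9), <v, e_2> = 130/sqrt(936), <v, e_3> = -26/sqrt(91).
Square and sum: Σ |<v, e_j>|^2 = 433/14.
Compute ||v||^2 = v·v = 31.
Deficit = 31 − 433/14 = 1/14 ≥ 0, confirming Bessel's inequality. (The deficit equals ||v − Σ <v,e_j> e_j||^2, the squared distance from v to span{e_j}.)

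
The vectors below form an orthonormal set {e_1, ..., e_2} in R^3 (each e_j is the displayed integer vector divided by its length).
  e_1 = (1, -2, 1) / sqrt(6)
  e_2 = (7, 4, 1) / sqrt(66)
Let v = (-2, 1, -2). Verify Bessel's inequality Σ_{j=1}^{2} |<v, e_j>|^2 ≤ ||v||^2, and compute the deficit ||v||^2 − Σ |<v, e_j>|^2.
Σ |<v, e_j>|^2 = 90/11; ||v||^2 = 9; deficit = 9/11

Write each e_j = u_j / sqrt(<u_j, u_j>) where u_j is the displayed integer vector. Then <v, e_j> = <v, u_j> / sqrt(<u_j, u_j>), so |<v, e_j>|^2 = <v, u_j>^2 / <u_j, u_j>.
Coefficients: <v, e_1> = -6/sqrt(6), <v, e_2> = -12/sqrt(66).
Square and sum: Σ |<v, e_j>|^2 = 90/11.
Compute ||v||^2 = v·v = 9.
Deficit = 9 − 90/11 = 9/11 ≥ 0, confirming Bessel's inequality. (The deficit equals ||v − Σ <v,e_j> e_j||^2, the squared distance from v to span{e_j}.)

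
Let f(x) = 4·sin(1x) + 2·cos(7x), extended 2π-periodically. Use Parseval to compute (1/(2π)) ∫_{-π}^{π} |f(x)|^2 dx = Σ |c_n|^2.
Σ |c_n|^2 = 10

Expand |f|^2 and use orthogonality of {sin(nx), cos(mx)} on [-π, π]:
  ∫_{-π}^{π} sin(nx)^2 dx = π, ∫ cos(mx)^2 dx = π, and cross terms integrate to 0.
So ∫_{-π}^{π} f(x)^2 dx = 4^2 · π + 2^2 · π = (16 + 4)π.
Divide by 2π: (16 + 4)/2 = 10.
By Parseval, this equals Σ |c_n|^2.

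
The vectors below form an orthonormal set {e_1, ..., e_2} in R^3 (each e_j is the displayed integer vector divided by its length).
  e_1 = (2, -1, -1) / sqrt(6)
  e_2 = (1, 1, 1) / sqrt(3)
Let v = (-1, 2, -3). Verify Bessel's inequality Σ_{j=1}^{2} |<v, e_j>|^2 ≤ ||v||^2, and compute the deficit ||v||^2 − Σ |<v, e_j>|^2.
Σ |<v, e_j>|^2 = 3/2; ||v||^2 = 14; deficit = 25/2

Write each e_j = u_j / sqrt(<u_j, u_j>) where u_j is the displayed integer vector. Then <v, e_j> = <v, u_j> / sqrt(<u_j, u_j>), so |<v, e_j>|^2 = <v, u_j>^2 / <u_j, u_j>.
Coefficients: <v, e_1> = -1/sqrt(6), <v, e_2> = -2/sqrt(3).
Square and sum: Σ |<v, e_j>|^2 = 3/2.
Compute ||v||^2 = v·v = 14.
Deficit = 14 − 3/2 = 25/2 ≥ 0, confirming Bessel's inequality. (The deficit equals ||v − Σ <v,e_j> e_j||^2, the squared distance from v to span{e_j}.)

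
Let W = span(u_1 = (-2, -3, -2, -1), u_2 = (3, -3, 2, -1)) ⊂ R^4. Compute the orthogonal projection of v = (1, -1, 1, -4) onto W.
proj_W(v) = (85/69, -95/46, 49/69, -95/138)

Set up U = [u_1 | ... | u_2] ∈ R^(4×2). The projector onto W = col(U) is P = U (U^T U)^(-1) U^T.
Compute U^T U =
  [18, 0]
  [0, 23],
and U^T v = (3, 12).
Solve U^T U · c = U^T v for the coefficients: c = (1/6, 12/23). The projection is proj_W(v) = U c.
Check: (v - proj_W(v)) · u_1 = 0  (should be 0).
Check: (v - proj_W(v)) · u_2 = 0  (should be 0).
Result: proj_W(v) = (85/69, -95/46, 49/69, -95/138).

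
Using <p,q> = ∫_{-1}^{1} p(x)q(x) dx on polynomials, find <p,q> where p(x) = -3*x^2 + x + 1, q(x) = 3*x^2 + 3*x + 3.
<p,q> = 2/5

Expand the product: p(x)·q(x) = -9*x^4 - 6*x^3 - 3*x^2 + 6*x + 3.
∫_{-1}^{1} of each monomial x^k gives [2/(k+1) if k even, 0 if k odd]. Integrating term-by-term (or equivalently evaluating the antiderivative F(x) = -9*x^5/5 - 3*x^4/2 - x^3 + 3*x^2 + 3*x at the endpoints):
  F(1) − F(−1) = 17/10 − (13/10) = 2/5.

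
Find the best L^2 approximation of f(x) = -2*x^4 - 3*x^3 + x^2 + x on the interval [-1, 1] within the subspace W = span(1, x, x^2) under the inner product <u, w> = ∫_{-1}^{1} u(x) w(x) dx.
g(x) = -5*x^2/7 - 4*x/5 + 6/35

The best approximation g ∈ W is the orthogonal projection of f onto W. Writing g = a_0 + a_1 x + a_2 x^2, the coefficients solve the normal equations G · a = b where
  G_{ij} = <φ_i, φ_j> and b_i = <f, φ_i>, with φ_0 = 1, φ_1 = x, φ_2 = x^2.
G =
  [2, 0, 2/3]
  [0, 2/3, 0]
  [2/3, 0, 2/5],
b = (-2/15, -8/15, -6/35).
Solving gives a_0 = 6/35, a_1 = -4/5, a_2 = -5/7, so
  g(x) = -5*x^2/7 - 4*x/5 + 6/35.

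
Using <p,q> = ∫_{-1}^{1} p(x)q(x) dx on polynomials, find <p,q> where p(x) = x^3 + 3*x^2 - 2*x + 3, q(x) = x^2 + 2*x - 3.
<p,q> = -68/3

Expand the product: p(x)·q(x) = x^5 + 5*x^4 + x^3 - 10*x^2 + 12*x - 9.
∫_{-1}^{1} of each monomial x^k gives [2/(k+1) if k even, 0 if k odd]. Integrating term-by-term (or equivalently evaluating the antiderivative F(x) = x^6/6 + x^5 + x^4/4 - 10*x^3/3 + 6*x^2 - 9*x at the endpoints):
  F(1) − F(−1) = -59/12 − (71/4) = -68/3.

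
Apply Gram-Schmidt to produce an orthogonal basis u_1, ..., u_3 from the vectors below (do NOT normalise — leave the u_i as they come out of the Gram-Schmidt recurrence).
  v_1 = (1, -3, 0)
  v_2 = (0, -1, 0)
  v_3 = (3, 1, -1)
Orthogonal basis:
  u_1 = (1, -3, 0)
  u_2 = (-3/10, -1/10, 0)
  u_3 = (0, 0, -1)

Apply the Gram-Schmidt recurrence
  u_1 = v_1
  u_i = v_i − Σ_{j<i} ((v_i · u_j) / (u_j · u_j)) · u_j.

Step by step this gives:
  u_1 = (1, -3, 0)
  u_2 = (-3/10, -1/10, 0)
  u_3 = (0, 0, -1)

Orthogonality check:
  u_2 · u_1 = 0 (should be 0)
  u_3 · u_1 = 0 (should be 0)
  u_3 · u_2 = 0 (should be 0)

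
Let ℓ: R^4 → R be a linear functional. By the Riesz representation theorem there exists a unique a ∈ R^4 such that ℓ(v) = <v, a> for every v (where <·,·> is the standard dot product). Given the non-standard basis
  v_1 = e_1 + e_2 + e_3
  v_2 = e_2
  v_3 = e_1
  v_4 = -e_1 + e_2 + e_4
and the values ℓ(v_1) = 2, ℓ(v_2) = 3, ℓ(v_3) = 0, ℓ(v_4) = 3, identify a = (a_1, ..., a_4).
a = (0, 3, -1, 0)

Write a = (a_1, ..., a_4) in the standard basis. For each basis vector v_i, ℓ(v_i) = <v_i, a> is a linear equation in the a_j's. Collect the n equations into a matrix system V a = ℓ, where row i of V is v_i (expressed in the standard basis). Since V is invertible (lower-triangular with 1s on the diagonal, up to permutation), solve by back-substitution:
  V =
[[1, 1, 1, 0],
 [0, 1, 0, 0],
 [1, 0, 0, 0],
 [-1, 1, 0, 1]]
  V a = (2, 3, 0, 3)
Solving gives a = (0, 3, -1, 0).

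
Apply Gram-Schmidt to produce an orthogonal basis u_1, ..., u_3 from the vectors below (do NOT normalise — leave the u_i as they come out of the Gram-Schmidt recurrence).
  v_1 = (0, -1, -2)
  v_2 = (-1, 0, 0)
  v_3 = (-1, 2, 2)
Orthogonal basis:
  u_1 = (0, -1, -2)
  u_2 = (-1, 0, 0)
  u_3 = (0, 4/5, -2/5)

Apply the Gram-Schmidt recurrence
  u_1 = v_1
  u_i = v_i − Σ_{j<i} ((v_i · u_j) / (u_j · u_j)) · u_j.

Step by step this gives:
  u_1 = (0, -1, -2)
  u_2 = (-1, 0, 0)
  u_3 = (0, 4/5, -2/5)

Orthogonality check:
  u_2 · u_1 = 0 (should be 0)
  u_3 · u_1 = 0 (should be 0)
  u_3 · u_2 = 0 (should be 0)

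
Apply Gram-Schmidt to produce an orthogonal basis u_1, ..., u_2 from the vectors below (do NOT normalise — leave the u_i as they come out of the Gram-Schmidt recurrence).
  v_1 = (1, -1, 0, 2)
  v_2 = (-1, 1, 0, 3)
Orthogonal basis:
  u_1 = (1, -1, 0, 2)
  u_2 = (-5/3, 5/3, 0, 5/3)

Apply the Gram-Schmidt recurrence
  u_1 = v_1
  u_i = v_i − Σ_{j<i} ((v_i · u_j) / (u_j · u_j)) · u_j.

Step by step this gives:
  u_1 = (1, -1, 0, 2)
  u_2 = (-5/3, 5/3, 0, 5/3)

Orthogonality check:
  u_2 · u_1 = 0 (should be 0)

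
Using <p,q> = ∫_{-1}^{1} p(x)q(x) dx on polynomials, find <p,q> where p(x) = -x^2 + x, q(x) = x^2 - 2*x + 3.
<p,q> = -56/15

Expand the product: p(x)·q(x) = -x^4 + 3*x^3 - 5*x^2 + 3*x.
∫_{-1}^{1} of each monomial x^k gives [2/(k+1) if k even, 0 if k odd]. Integrating term-by-term (or equivalently evaluating the antiderivative F(x) = -x^5/5 + 3*x^4/4 - 5*x^3/3 + 3*x^2/2 at the endpoints):
  F(1) − F(−1) = 23/60 − (247/60) = -56/15.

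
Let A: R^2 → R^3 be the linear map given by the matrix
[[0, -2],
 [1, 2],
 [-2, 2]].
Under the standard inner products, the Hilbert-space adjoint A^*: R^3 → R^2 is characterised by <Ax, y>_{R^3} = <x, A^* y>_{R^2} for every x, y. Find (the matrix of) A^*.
A^* = A^T =
[[0, 1, -2],
 [-2, 2, 2]]

For real matrices with standard dot products, the defining identity <Ax, y> = <x, A^* y> gives (Ax)^T y = x^T (A^*) y, i.e. x^T A^T y = x^T (A^*) y. Since this holds for all x, y, we must have A^* = A^T. Therefore
A^* =
[[0, 1, -2],
 [-2, 2, 2]].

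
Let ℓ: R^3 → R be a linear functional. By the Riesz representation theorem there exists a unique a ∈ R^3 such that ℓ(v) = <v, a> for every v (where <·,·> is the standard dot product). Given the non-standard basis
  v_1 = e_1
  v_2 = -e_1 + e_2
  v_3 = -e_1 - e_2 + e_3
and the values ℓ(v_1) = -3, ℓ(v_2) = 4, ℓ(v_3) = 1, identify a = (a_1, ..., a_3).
a = (-3, 1, -1)

Write a = (a_1, ..., a_3) in the standard basis. For each basis vector v_i, ℓ(v_i) = <v_i, a> is a linear equation in the a_j's. Collect the n equations into a matrix system V a = ℓ, where row i of V is v_i (expressed in the standard basis). Since V is invertible (lower-triangular with 1s on the diagonal, up to permutation), solve by back-substitution:
  V =
[[1, 0, 0],
 [-1, 1, 0],
 [-1, -1, 1]]
  V a = (-3, 4, 1)
Solving gives a = (-3, 1, -1).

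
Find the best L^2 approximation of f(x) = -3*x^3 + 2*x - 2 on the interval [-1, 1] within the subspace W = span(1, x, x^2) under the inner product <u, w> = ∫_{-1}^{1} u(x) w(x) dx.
g(x) = x/5 - 2

The best approximation g ∈ W is the orthogonal projection of f onto W. Writing g = a_0 + a_1 x + a_2 x^2, the coefficients solve the normal equations G · a = b where
  G_{ij} = <φ_i, φ_j> and b_i = <f, φ_i>, with φ_0 = 1, φ_1 = x, φ_2 = x^2.
G =
  [2, 0, 2/3]
  [0, 2/3, 0]
  [2/3, 0, 2/5],
b = (-4, 2/15, -4/3).
Solving gives a_0 = -2, a_1 = 1/5, a_2 = 0, so
  g(x) = x/5 - 2.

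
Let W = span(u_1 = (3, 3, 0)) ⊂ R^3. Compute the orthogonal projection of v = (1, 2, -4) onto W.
proj_W(v) = (3/2, 3/2, 0)

Set up U = [u_1 | ... | u_1] ∈ R^(3×1). The projector onto W = col(U) is P = U (U^T U)^(-1) U^T.
Compute U^T U =
  [18],
and U^T v = (9).
Solve U^T U · c = U^T v for the coefficients: c = (1/2). The projection is proj_W(v) = U c.
Check: (v - proj_W(v)) · u_1 = 0  (should be 0).
Result: proj_W(v) = (3/2, 3/2, 0).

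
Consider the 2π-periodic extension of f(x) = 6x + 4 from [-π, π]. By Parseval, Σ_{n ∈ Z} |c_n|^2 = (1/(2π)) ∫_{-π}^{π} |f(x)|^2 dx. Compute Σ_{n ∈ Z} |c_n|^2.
Σ |c_n|^2 = 12π^2 + 16

Expand and integrate term by term over [-π, π]:
  ∫ (6x)^2 dx = 36·(2π^3/3); ∫ 2·6·(4)·x dx = 0 (odd integrand); ∫ 4^2 dx = 16·2π.
So (1/(2π)) ∫_{-π}^{π} (6x + 4)^2 dx = 36π^2/3 + 16 = 12π^2 + 16.
Parseval ⇒ Σ |c_n|^2 = 12π^2 + 16.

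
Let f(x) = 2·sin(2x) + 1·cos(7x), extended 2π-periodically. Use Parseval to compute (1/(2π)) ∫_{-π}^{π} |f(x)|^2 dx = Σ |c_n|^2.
Σ |c_n|^2 = 5/2

Expand |f|^2 and use orthogonality of {sin(nx), cos(mx)} on [-π, π]:
  ∫_{-π}^{π} sin(nx)^2 dx = π, ∫ cos(mx)^2 dx = π, and cross terms integrate to 0.
So ∫_{-π}^{π} f(x)^2 dx = 2^2 · π + 1^2 · π = (4 + 1)π.
Divide by 2π: (4 + 1)/2 = 5/2.
By Parseval, this equals Σ |c_n|^2.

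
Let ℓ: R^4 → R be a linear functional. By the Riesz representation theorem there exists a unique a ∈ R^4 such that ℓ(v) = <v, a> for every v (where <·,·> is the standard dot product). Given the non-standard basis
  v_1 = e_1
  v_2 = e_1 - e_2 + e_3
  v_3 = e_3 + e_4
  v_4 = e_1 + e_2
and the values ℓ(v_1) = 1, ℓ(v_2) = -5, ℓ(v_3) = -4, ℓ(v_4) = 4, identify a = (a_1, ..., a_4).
a = (1, 3, -3, -1)

Write a = (a_1, ..., a_4) in the standard basis. For each basis vector v_i, ℓ(v_i) = <v_i, a> is a linear equation in the a_j's. Collect the n equations into a matrix system V a = ℓ, where row i of V is v_i (expressed in the standard basis). Since V is invertible (lower-triangular with 1s on the diagonal, up to permutation), solve by back-substitution:
  V =
[[1, 0, 0, 0],
 [1, -1, 1, 0],
 [0, 0, 1, 1],
 [1, 1, 0, 0]]
  V a = (1, -5, -4, 4)
Solving gives a = (1, 3, -3, -1).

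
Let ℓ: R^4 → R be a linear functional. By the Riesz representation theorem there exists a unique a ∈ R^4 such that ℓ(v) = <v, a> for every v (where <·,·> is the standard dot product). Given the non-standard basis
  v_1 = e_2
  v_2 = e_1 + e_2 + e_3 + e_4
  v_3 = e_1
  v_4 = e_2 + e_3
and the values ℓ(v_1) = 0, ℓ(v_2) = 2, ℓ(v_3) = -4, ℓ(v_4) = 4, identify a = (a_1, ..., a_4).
a = (-4, 0, 4, 2)

Write a = (a_1, ..., a_4) in the standard basis. For each basis vector v_i, ℓ(v_i) = <v_i, a> is a linear equation in the a_j's. Collect the n equations into a matrix system V a = ℓ, where row i of V is v_i (expressed in the standard basis). Since V is invertible (lower-triangular with 1s on the diagonal, up to permutation), solve by back-substitution:
  V =
[[0, 1, 0, 0],
 [1, 1, 1, 1],
 [1, 0, 0, 0],
 [0, 1, 1, 0]]
  V a = (0, 2, -4, 4)
Solving gives a = (-4, 0, 4, 2).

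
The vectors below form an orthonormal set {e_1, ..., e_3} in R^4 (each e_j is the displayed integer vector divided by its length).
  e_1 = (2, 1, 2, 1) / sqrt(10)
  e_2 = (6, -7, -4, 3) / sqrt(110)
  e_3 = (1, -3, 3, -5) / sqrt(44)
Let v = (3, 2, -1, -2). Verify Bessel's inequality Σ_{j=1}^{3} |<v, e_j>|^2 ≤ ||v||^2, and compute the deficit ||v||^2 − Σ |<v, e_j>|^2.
Σ |<v, e_j>|^2 = 2; ||v||^2 = 18; deficit = 16

Write each e_j = u_j / sqrt(<u_j, u_j>) where u_j is the displayed integer vector. Then <v, e_j> = <v, u_j> / sqrt(<u_j, u_j>), so |<v, e_j>|^2 = <v, u_j>^2 / <u_j, u_j>.
Coefficients: <v, e_1> = 4/sqrt(10), <v, e_2> = 2/sqrt(110), <v, e_3> = 4/sqrt(44).
Square and sum: Σ |<v, e_j>|^2 = 2.
Compute ||v||^2 = v·v = 18.
Deficit = 18 − 2 = 16 ≥ 0, confirming Bessel's inequality. (The deficit equals ||v − Σ <v,e_j> e_j||^2, the squared distance from v to span{e_j}.)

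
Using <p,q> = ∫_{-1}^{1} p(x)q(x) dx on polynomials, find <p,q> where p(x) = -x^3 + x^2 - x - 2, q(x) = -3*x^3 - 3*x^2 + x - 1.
<p,q> = 748/105

Expand the product: p(x)·q(x) = 3*x^6 - x^4 + 11*x^3 + 4*x^2 - x + 2.
∫_{-1}^{1} of each monomial x^k gives [2/(k+1) if k even, 0 if k odd]. Integrating term-by-term (or equivalently evaluating the antiderivative F(x) = 3*x^7/7 - x^5/5 + 11*x^4/4 + 4*x^3/3 - x^2/2 + 2*x at the endpoints):
  F(1) − F(−1) = 2441/420 − (-551/420) = 748/105.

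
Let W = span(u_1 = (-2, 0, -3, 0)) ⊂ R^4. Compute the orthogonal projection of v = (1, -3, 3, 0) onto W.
proj_W(v) = (22/13, 0, 33/13, 0)

Set up U = [u_1 | ... | u_1] ∈ R^(4×1). The projector onto W = col(U) is P = U (U^T U)^(-1) U^T.
Compute U^T U =
  [13],
and U^T v = (-11).
Solve U^T U · c = U^T v for the coefficients: c = (-11/13). The projection is proj_W(v) = U c.
Check: (v - proj_W(v)) · u_1 = 0  (should be 0).
Result: proj_W(v) = (22/13, 0, 33/13, 0).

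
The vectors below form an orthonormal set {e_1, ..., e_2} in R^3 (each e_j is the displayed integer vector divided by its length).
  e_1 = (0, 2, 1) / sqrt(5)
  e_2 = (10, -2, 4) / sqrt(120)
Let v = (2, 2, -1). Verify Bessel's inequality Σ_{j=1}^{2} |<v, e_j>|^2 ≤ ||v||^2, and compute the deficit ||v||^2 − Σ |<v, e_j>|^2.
Σ |<v, e_j>|^2 = 3; ||v||^2 = 9; deficit = 6

Write each e_j = u_j / sqrt(<u_j, u_j>) where u_j is the displayed integer vector. Then <v, e_j> = <v, u_j> / sqrt(<u_j, u_j>), so |<v, e_j>|^2 = <v, u_j>^2 / <u_j, u_j>.
Coefficients: <v, e_1> = 3/sqrt(5), <v, e_2> = 12/sqrt(120).
Square and sum: Σ |<v, e_j>|^2 = 3.
Compute ||v||^2 = v·v = 9.
Deficit = 9 − 3 = 6 ≥ 0, confirming Bessel's inequality. (The deficit equals ||v − Σ <v,e_j> e_j||^2, the squared distance from v to span{e_j}.)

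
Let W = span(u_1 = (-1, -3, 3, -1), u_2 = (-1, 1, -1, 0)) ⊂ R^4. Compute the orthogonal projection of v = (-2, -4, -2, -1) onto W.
proj_W(v) = (-72/35, -36/35, 36/35, -27/35)

Set up U = [u_1 | ... | u_2] ∈ R^(4×2). The projector onto W = col(U) is P = U (U^T U)^(-1) U^T.
Compute U^T U =
  [20, -5]
  [-5, 3],
and U^T v = (9, 0).
Solve U^T U · c = U^T v for the coefficients: c = (27/35, 9/7). The projection is proj_W(v) = U c.
Check: (v - proj_W(v)) · u_1 = 0  (should be 0).
Check: (v - proj_W(v)) · u_2 = 0  (should be 0).
Result: proj_W(v) = (-72/35, -36/35, 36/35, -27/35).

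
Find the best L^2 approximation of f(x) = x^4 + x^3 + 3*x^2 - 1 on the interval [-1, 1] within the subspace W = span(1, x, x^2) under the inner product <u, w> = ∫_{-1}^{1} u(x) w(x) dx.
g(x) = 27*x^2/7 + 3*x/5 - 38/35

The best approximation g ∈ W is the orthogonal projection of f onto W. Writing g = a_0 + a_1 x + a_2 x^2, the coefficients solve the normal equations G · a = b where
  G_{ij} = <φ_i, φ_j> and b_i = <f, φ_i>, with φ_0 = 1, φ_1 = x, φ_2 = x^2.
G =
  [2, 0, 2/3]
  [0, 2/3, 0]
  [2/3, 0, 2/5],
b = (2/5, 2/5, 86/105).
Solving gives a_0 = -38/35, a_1 = 3/5, a_2 = 27/7, so
  g(x) = 27*x^2/7 + 3*x/5 - 38/35.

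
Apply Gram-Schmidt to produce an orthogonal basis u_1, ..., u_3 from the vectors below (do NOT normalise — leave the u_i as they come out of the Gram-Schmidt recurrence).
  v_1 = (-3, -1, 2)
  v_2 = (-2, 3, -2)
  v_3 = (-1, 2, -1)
Orthogonal basis:
  u_1 = (-3, -1, 2)
  u_2 = (-31/14, 41/14, -13/7)
  u_3 = (20/237, 50/237, 55/237)

Apply the Gram-Schmidt recurrence
  u_1 = v_1
  u_i = v_i − Σ_{j<i} ((v_i · u_j) / (u_j · u_j)) · u_j.

Step by step this gives:
  u_1 = (-3, -1, 2)
  u_2 = (-31/14, 41/14, -13/7)
  u_3 = (20/237, 50/237, 55/237)

Orthogonality check:
  u_2 · u_1 = 0 (should be 0)
  u_3 · u_1 = 0 (should be 0)
  u_3 · u_2 = 0 (should be 0)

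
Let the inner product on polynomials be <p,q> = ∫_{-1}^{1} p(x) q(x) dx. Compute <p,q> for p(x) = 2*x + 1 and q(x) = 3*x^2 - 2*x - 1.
<p,q> = -8/3

Expand the product: p(x)·q(x) = 6*x^3 - x^2 - 4*x - 1.
∫_{-1}^{1} of each monomial x^k gives [2/(k+1) if k even, 0 if k odd]. Integrating term-by-term (or equivalently evaluating the antiderivative F(x) = 3*x^4/2 - x^3/3 - 2*x^2 - x at the endpoints):
  F(1) − F(−1) = -11/6 − (5/6) = -8/3.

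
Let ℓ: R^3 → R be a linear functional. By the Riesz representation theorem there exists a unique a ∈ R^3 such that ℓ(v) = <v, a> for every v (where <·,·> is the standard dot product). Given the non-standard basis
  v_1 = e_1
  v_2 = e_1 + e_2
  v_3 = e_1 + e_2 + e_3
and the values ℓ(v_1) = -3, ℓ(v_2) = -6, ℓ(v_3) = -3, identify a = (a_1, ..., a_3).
a = (-3, -3, 3)

Write a = (a_1, ..., a_3) in the standard basis. For each basis vector v_i, ℓ(v_i) = <v_i, a> is a linear equation in the a_j's. Collect the n equations into a matrix system V a = ℓ, where row i of V is v_i (expressed in the standard basis). Since V is invertible (lower-triangular with 1s on the diagonal, up to permutation), solve by back-substitution:
  V =
[[1, 0, 0],
 [1, 1, 0],
 [1, 1, 1]]
  V a = (-3, -6, -3)
Solving gives a = (-3, -3, 3).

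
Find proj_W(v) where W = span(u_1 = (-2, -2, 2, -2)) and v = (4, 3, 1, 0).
proj_W(v) = (3/2, 3/2, -3/2, 3/2)

Set up U = [u_1 | ... | u_1] ∈ R^(4×1). The projector onto W = col(U) is P = U (U^T U)^(-1) U^T.
Compute U^T U =
  [16],
and U^T v = (-12).
Solve U^T U · c = U^T v for the coefficients: c = (-3/4). The projection is proj_W(v) = U c.
Check: (v - proj_W(v)) · u_1 = 0  (should be 0).
Result: proj_W(v) = (3/2, 3/2, -3/2, 3/2).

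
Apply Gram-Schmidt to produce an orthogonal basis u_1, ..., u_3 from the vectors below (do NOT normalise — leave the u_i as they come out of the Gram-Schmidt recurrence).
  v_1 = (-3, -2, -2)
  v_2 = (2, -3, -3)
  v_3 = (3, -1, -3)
Orthogonal basis:
  u_1 = (-3, -2, -2)
  u_2 = (52/17, -39/17, -39/17)
  u_3 = (0, 1, -1)

Apply the Gram-Schmidt recurrence
  u_1 = v_1
  u_i = v_i − Σ_{j<i} ((v_i · u_j) / (u_j · u_j)) · u_j.

Step by step this gives:
  u_1 = (-3, -2, -2)
  u_2 = (52/17, -39/17, -39/17)
  u_3 = (0, 1, -1)

Orthogonality check:
  u_2 · u_1 = 0 (should be 0)
  u_3 · u_1 = 0 (should be 0)
  u_3 · u_2 = 0 (should be 0)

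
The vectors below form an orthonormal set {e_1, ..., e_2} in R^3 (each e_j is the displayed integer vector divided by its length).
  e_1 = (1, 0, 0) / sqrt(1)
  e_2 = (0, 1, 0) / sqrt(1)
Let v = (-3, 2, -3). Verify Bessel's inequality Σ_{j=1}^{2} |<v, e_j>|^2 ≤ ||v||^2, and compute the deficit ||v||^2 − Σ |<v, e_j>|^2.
Σ |<v, e_j>|^2 = 13; ||v||^2 = 22; deficit = 9

Write each e_j = u_j / sqrt(<u_j, u_j>) where u_j is the displayed integer vector. Then <v, e_j> = <v, u_j> / sqrt(<u_j, u_j>), so |<v, e_j>|^2 = <v, u_j>^2 / <u_j, u_j>.
Coefficients: <v, e_1> = -3/sqrt(1), <v, e_2> = 2/sqrt(1).
Square and sum: Σ |<v, e_j>|^2 = 13.
Compute ||v||^2 = v·v = 22.
Deficit = 22 − 13 = 9 ≥ 0, confirming Bessel's inequality. (The deficit equals ||v − Σ <v,e_j> e_j||^2, the squared distance from v to span{e_j}.)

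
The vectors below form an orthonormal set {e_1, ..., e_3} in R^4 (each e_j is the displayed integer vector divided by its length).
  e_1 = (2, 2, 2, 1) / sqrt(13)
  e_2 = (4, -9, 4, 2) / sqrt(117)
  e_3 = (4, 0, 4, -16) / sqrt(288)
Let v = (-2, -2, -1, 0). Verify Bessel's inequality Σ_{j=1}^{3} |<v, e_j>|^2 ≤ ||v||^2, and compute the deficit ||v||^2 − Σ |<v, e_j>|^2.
Σ |<v, e_j>|^2 = 17/2; ||v||^2 = 9; deficit = 1/2

Write each e_j = u_j / sqrt(<u_j, u_j>) where u_j is the displayed integer vector. Then <v, e_j> = <v, u_j> / sqrt(<u_j, u_j>), so |<v, e_j>|^2 = <v, u_j>^2 / <u_j, u_j>.
Coefficients: <v, e_1> = -10/sqrt(13), <v, e_2> = 6/sqrt(117), <v, e_3> = -12/sqrt(288).
Square and sum: Σ |<v, e_j>|^2 = 17/2.
Compute ||v||^2 = v·v = 9.
Deficit = 9 − 17/2 = 1/2 ≥ 0, confirming Bessel's inequality. (The deficit equals ||v − Σ <v,e_j> e_j||^2, the squared distance from v to span{e_j}.)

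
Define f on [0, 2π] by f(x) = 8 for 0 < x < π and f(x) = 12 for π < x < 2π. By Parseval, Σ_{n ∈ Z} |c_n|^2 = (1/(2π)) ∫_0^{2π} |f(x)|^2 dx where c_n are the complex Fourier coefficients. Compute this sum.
Σ |c_n|^2 = 104

Parseval equates the L^2 energy of f (normalised by 1/(2π)) with the ℓ^2 sum of its Fourier coefficients: (1/(2π)) ∫_0^{2π} |f|^2 = Σ |c_n|^2.
Compute the left side: (1/(2π)) [∫_0^π 8^2 dx + ∫_π^{2π} 12^2 dx] = (1/(2π)) · (64π + 144π) = (64 + 144)/2 = 104.
So Σ_{n ∈ Z} |c_n|^2 = 104.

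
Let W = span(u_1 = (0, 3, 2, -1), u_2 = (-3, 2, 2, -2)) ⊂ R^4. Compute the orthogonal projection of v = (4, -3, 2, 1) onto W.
proj_W(v) = (76/25, -53/75, -86/75, 119/75)

Set up U = [u_1 | ... | u_2] ∈ R^(4×2). The projector onto W = col(U) is P = U (U^T U)^(-1) U^T.
Compute U^T U =
  [14, 12]
  [12, 21],
and U^T v = (-6, -16).
Solve U^T U · c = U^T v for the coefficients: c = (11/25, -76/75). The projection is proj_W(v) = U c.
Check: (v - proj_W(v)) · u_1 = 0  (should be 0).
Check: (v - proj_W(v)) · u_2 = 0  (should be 0).
Result: proj_W(v) = (76/25, -53/75, -86/75, 119/75).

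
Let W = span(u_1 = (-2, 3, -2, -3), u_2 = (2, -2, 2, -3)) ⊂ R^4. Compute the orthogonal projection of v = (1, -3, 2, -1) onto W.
proj_W(v) = (1014/521, -1191/521, 1014/521, -459/521)

Set up U = [u_1 | ... | u_2] ∈ R^(4×2). The projector onto W = col(U) is P = U (U^T U)^(-1) U^T.
Compute U^T U =
  [26, -5]
  [-5, 21],
and U^T v = (-12, 15).
Solve U^T U · c = U^T v for the coefficients: c = (-177/521, 330/521). The projection is proj_W(v) = U c.
Check: (v - proj_W(v)) · u_1 = 0  (should be 0).
Check: (v - proj_W(v)) · u_2 = 0  (should be 0).
Result: proj_W(v) = (1014/521, -1191/521, 1014/521, -459/521).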